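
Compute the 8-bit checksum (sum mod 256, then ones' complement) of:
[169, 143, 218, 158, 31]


Sum = 719 mod 256 = 207
Complement = 48

48


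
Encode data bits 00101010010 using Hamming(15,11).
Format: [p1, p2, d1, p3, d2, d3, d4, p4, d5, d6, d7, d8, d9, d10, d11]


Parity bits: p1=0, p2=1, p3=0, p4=1

010001011010010


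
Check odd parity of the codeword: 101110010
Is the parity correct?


Number of 1s: 5

Yes, parity is correct (5 ones)


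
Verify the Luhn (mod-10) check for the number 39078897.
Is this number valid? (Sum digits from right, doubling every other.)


Luhn sum = 53
53 mod 10 = 3

Invalid (Luhn sum mod 10 = 3)


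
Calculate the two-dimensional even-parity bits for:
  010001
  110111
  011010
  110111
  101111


Row parities: 01111
Column parities: 100100

Row P: 01111, Col P: 100100, Corner: 0


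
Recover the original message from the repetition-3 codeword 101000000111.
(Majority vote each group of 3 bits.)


Groups: 101, 000, 000, 111
Majority votes: 1001

1001


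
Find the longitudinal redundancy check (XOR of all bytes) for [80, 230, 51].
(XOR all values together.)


XOR chain: 80 ^ 230 ^ 51 = 133

133


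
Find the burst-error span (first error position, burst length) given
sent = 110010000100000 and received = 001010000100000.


XOR: 111000000000000

Burst at position 0, length 3


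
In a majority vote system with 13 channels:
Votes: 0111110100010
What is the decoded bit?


Ones: 7 out of 13
Threshold: 7

1 (7/13 voted 1)


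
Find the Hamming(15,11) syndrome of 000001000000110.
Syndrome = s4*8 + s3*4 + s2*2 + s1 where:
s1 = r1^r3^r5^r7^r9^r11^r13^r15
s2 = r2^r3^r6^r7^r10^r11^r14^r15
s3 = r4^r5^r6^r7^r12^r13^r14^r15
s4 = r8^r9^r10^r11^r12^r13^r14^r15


s1=1, s2=0, s3=1, s4=0

Syndrome = 5 (error at position 5)


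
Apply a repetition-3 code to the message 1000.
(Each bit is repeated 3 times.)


Each bit -> 3 copies

111000000000


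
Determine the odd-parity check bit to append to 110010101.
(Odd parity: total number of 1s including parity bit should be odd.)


Number of 1s in data: 5
Parity bit: 0

0


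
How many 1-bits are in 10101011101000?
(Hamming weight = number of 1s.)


Counting 1s in 10101011101000

7


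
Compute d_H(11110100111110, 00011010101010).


XOR: 11101110010100
Count of 1s: 8

8


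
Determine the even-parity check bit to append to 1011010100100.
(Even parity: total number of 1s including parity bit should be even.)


Number of 1s in data: 6
Parity bit: 0

0


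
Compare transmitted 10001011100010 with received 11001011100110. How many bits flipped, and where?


XOR: 01000000000100

2 error(s) at position(s): 1, 11


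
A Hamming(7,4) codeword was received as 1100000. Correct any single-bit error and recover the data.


Syndrome = 3: error at position 3

Data: 1000 (corrected bit 3)


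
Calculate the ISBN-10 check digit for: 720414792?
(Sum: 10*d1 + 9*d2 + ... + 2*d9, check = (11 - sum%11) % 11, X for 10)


Weighted sum: 201
201 mod 11 = 3

Check digit: 8


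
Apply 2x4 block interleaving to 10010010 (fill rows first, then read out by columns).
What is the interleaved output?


Matrix:
  1001
  0010
Read columns: 10000110

10000110


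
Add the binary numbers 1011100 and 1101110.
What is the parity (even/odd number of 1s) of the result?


1011100 = 92
1101110 = 110
Sum = 202 = 11001010
1s count = 4

even parity (4 ones in 11001010)


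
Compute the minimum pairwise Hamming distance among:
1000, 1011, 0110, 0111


Comparing all pairs, minimum distance: 1
Can detect 0 errors, correct 0 errors

1


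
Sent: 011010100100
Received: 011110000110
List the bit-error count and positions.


XOR: 000100100010

3 error(s) at position(s): 3, 6, 10


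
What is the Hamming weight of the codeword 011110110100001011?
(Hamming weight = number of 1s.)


Counting 1s in 011110110100001011

10


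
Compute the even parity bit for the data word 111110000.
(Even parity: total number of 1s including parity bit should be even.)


Number of 1s in data: 5
Parity bit: 1

1


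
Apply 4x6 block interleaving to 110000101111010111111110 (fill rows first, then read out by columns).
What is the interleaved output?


Matrix:
  110000
  101111
  010111
  111110
Read columns: 110110110101011101110110

110110110101011101110110


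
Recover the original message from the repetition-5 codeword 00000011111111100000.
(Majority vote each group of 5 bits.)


Groups: 00000, 01111, 11111, 00000
Majority votes: 0110

0110


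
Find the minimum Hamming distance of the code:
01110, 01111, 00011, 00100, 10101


Comparing all pairs, minimum distance: 1
Can detect 0 errors, correct 0 errors

1


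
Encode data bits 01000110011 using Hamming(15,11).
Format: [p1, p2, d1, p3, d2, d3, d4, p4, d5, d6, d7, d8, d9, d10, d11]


Parity bits: p1=1, p2=0, p3=1, p4=0

100110000110011


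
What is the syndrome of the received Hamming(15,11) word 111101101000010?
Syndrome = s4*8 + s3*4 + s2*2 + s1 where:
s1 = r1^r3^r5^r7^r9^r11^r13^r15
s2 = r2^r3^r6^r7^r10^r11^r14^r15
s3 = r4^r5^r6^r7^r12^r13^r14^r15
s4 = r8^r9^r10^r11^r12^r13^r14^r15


s1=0, s2=1, s3=0, s4=0

Syndrome = 2 (error at position 2)


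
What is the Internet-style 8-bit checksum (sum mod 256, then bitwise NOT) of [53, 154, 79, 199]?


Sum = 485 mod 256 = 229
Complement = 26

26


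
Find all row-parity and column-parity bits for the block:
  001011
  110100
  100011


Row parities: 111
Column parities: 011100

Row P: 111, Col P: 011100, Corner: 1


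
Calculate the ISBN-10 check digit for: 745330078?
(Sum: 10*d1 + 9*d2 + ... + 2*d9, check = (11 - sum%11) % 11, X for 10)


Weighted sum: 222
222 mod 11 = 2

Check digit: 9


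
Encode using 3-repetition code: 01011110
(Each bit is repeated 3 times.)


Each bit -> 3 copies

000111000111111111111000


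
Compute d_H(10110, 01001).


XOR: 11111
Count of 1s: 5

5


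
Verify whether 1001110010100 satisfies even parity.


Number of 1s: 6

Yes, parity is correct (6 ones)


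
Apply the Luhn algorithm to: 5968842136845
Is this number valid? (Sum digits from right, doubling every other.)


Luhn sum = 74
74 mod 10 = 4

Invalid (Luhn sum mod 10 = 4)


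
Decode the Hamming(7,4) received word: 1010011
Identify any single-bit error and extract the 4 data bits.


Syndrome = 3: error at position 3

Data: 0011 (corrected bit 3)


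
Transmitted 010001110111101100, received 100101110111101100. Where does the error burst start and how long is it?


XOR: 110100000000000000

Burst at position 0, length 4


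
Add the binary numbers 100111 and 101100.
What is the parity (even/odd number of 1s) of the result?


100111 = 39
101100 = 44
Sum = 83 = 1010011
1s count = 4

even parity (4 ones in 1010011)


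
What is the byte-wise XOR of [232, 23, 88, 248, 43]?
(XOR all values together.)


XOR chain: 232 ^ 23 ^ 88 ^ 248 ^ 43 = 116

116


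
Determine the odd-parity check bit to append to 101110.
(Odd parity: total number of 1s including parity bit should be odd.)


Number of 1s in data: 4
Parity bit: 1

1


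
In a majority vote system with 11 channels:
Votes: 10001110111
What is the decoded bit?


Ones: 7 out of 11
Threshold: 6

1 (7/11 voted 1)


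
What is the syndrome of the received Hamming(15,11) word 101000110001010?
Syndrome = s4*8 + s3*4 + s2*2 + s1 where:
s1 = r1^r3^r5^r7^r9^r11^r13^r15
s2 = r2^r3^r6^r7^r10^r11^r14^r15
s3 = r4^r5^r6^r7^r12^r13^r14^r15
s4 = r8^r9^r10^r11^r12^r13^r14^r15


s1=1, s2=1, s3=1, s4=1

Syndrome = 15 (error at position 15)


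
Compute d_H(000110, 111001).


XOR: 111111
Count of 1s: 6

6


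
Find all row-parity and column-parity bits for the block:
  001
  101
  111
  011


Row parities: 1010
Column parities: 000

Row P: 1010, Col P: 000, Corner: 0


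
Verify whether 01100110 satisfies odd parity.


Number of 1s: 4

No, parity error (4 ones)


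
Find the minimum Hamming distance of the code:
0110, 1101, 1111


Comparing all pairs, minimum distance: 1
Can detect 0 errors, correct 0 errors

1


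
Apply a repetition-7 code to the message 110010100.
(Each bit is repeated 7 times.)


Each bit -> 7 copies

111111111111110000000000000011111110000000111111100000000000000


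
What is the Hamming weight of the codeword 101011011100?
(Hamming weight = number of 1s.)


Counting 1s in 101011011100

7


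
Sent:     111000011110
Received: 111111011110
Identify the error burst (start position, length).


XOR: 000111000000

Burst at position 3, length 3


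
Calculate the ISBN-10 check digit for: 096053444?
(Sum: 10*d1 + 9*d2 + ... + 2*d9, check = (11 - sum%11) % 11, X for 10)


Weighted sum: 210
210 mod 11 = 1

Check digit: X


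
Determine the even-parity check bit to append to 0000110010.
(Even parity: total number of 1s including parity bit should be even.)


Number of 1s in data: 3
Parity bit: 1

1


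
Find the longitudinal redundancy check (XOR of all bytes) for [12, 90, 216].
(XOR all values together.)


XOR chain: 12 ^ 90 ^ 216 = 142

142


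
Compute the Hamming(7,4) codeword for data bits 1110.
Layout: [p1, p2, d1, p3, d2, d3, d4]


Parity bits: p1=0, p2=0, p3=0

0010110


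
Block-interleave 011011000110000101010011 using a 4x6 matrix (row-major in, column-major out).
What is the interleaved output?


Matrix:
  011011
  000110
  000101
  010011
Read columns: 000010011000011011011011

000010011000011011011011


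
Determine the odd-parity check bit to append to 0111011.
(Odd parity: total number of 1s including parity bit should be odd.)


Number of 1s in data: 5
Parity bit: 0

0


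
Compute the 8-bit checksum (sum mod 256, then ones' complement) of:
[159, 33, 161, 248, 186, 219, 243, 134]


Sum = 1383 mod 256 = 103
Complement = 152

152


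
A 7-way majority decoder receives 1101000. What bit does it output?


Ones: 3 out of 7
Threshold: 4

0 (3/7 voted 1)


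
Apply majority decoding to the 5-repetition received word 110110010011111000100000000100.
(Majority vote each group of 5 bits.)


Groups: 11011, 00100, 11111, 00010, 00000, 00100
Majority votes: 101000

101000


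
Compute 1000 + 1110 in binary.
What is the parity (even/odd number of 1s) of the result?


1000 = 8
1110 = 14
Sum = 22 = 10110
1s count = 3

odd parity (3 ones in 10110)


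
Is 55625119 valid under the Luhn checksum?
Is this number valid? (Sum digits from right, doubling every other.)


Luhn sum = 24
24 mod 10 = 4

Invalid (Luhn sum mod 10 = 4)


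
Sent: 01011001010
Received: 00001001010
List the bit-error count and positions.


XOR: 01010000000

2 error(s) at position(s): 1, 3


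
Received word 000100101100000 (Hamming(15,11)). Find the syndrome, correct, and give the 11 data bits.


Syndrome = 0: no error detected

Data: 00011100000 (no errors)


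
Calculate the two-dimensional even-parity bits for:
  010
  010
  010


Row parities: 111
Column parities: 010

Row P: 111, Col P: 010, Corner: 1


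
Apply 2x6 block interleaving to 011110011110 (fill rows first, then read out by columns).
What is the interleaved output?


Matrix:
  011110
  011110
Read columns: 001111111100

001111111100


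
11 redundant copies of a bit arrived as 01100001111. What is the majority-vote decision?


Ones: 6 out of 11
Threshold: 6

1 (6/11 voted 1)


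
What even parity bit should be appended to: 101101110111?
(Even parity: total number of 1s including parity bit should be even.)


Number of 1s in data: 9
Parity bit: 1

1


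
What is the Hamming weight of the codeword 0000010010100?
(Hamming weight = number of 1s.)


Counting 1s in 0000010010100

3


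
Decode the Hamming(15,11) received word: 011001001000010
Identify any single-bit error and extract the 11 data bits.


Syndrome = 0: no error detected

Data: 10101000010 (no errors)


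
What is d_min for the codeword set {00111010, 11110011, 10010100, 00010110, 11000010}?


Comparing all pairs, minimum distance: 2
Can detect 1 errors, correct 0 errors

2


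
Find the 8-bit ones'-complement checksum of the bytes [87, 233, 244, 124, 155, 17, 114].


Sum = 974 mod 256 = 206
Complement = 49

49


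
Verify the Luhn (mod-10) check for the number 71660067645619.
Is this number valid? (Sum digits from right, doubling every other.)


Luhn sum = 50
50 mod 10 = 0

Valid (Luhn sum mod 10 = 0)


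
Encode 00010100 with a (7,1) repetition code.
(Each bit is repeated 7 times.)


Each bit -> 7 copies

00000000000000000000011111110000000111111100000000000000


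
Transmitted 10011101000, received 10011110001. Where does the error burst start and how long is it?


XOR: 00000011001

Burst at position 6, length 5


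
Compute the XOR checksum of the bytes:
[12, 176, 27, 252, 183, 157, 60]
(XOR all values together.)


XOR chain: 12 ^ 176 ^ 27 ^ 252 ^ 183 ^ 157 ^ 60 = 77

77


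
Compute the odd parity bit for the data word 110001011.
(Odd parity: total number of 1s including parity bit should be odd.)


Number of 1s in data: 5
Parity bit: 0

0


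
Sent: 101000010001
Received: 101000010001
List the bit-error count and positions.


XOR: 000000000000

0 errors (received matches sent)


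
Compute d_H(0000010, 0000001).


XOR: 0000011
Count of 1s: 2

2


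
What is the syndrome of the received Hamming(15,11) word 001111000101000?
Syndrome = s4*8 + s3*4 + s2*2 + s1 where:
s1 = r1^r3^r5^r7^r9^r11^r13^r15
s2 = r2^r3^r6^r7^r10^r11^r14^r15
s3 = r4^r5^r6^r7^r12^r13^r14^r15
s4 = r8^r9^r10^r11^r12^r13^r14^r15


s1=0, s2=1, s3=0, s4=0

Syndrome = 2 (error at position 2)


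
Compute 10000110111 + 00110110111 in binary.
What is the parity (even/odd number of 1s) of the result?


10000110111 = 1079
00110110111 = 439
Sum = 1518 = 10111101110
1s count = 8

even parity (8 ones in 10111101110)


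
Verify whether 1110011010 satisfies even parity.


Number of 1s: 6

Yes, parity is correct (6 ones)


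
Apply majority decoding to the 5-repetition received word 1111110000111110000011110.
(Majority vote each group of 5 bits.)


Groups: 11111, 10000, 11111, 00000, 11110
Majority votes: 10101

10101


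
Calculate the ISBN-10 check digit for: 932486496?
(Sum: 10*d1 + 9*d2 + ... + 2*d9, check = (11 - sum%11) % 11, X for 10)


Weighted sum: 294
294 mod 11 = 8

Check digit: 3


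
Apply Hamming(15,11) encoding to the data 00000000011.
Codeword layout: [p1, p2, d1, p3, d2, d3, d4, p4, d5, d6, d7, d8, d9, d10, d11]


Parity bits: p1=1, p2=0, p3=0, p4=0

100000000000011


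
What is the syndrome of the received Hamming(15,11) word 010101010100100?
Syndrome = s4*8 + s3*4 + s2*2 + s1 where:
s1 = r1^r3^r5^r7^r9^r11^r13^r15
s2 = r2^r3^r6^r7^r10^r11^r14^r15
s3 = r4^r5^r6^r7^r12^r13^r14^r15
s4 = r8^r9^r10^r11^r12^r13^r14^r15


s1=1, s2=1, s3=1, s4=1

Syndrome = 15 (error at position 15)


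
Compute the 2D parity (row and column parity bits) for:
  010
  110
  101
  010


Row parities: 1001
Column parities: 011

Row P: 1001, Col P: 011, Corner: 0


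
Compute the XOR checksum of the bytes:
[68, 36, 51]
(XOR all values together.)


XOR chain: 68 ^ 36 ^ 51 = 83

83


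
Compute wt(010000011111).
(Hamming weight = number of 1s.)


Counting 1s in 010000011111

6


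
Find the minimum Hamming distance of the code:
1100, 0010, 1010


Comparing all pairs, minimum distance: 1
Can detect 0 errors, correct 0 errors

1


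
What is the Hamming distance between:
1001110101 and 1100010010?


XOR: 0101100111
Count of 1s: 6

6


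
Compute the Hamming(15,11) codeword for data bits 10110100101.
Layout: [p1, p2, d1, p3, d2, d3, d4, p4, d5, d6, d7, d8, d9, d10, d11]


Parity bits: p1=0, p2=1, p3=0, p4=1

011001110100101


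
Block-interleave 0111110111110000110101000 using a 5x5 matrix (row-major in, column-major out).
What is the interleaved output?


Matrix:
  01111
  10111
  11000
  01101
  01000
Read columns: 0110010111110101100011010

0110010111110101100011010


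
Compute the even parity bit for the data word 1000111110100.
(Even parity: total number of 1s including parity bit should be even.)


Number of 1s in data: 7
Parity bit: 1

1


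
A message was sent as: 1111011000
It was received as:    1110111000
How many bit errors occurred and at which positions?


XOR: 0001100000

2 error(s) at position(s): 3, 4


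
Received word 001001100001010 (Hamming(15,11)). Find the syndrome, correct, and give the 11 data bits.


Syndrome = 0: no error detected

Data: 10110001010 (no errors)


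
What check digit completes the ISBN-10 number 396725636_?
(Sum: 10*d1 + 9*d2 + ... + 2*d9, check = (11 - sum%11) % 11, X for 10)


Weighted sum: 290
290 mod 11 = 4

Check digit: 7


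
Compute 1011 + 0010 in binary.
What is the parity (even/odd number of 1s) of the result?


1011 = 11
0010 = 2
Sum = 13 = 1101
1s count = 3

odd parity (3 ones in 1101)


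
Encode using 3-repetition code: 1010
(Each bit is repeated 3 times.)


Each bit -> 3 copies

111000111000


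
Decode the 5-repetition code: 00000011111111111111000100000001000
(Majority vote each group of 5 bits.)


Groups: 00000, 01111, 11111, 11111, 00010, 00000, 01000
Majority votes: 0111000

0111000


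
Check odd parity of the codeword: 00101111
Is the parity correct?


Number of 1s: 5

Yes, parity is correct (5 ones)


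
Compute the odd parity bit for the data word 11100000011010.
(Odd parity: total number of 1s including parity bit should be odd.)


Number of 1s in data: 6
Parity bit: 1

1


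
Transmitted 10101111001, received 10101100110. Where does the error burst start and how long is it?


XOR: 00000011111

Burst at position 6, length 5


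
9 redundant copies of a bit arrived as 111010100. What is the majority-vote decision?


Ones: 5 out of 9
Threshold: 5

1 (5/9 voted 1)


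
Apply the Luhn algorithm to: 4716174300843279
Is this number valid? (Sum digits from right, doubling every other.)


Luhn sum = 76
76 mod 10 = 6

Invalid (Luhn sum mod 10 = 6)


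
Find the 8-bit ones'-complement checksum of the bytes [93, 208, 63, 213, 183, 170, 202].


Sum = 1132 mod 256 = 108
Complement = 147

147


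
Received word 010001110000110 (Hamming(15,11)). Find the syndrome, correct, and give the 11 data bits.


Syndrome = 8: error at position 8

Data: 00110000110 (corrected bit 8)


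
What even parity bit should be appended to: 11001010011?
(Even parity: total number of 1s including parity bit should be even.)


Number of 1s in data: 6
Parity bit: 0

0


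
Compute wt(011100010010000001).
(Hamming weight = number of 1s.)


Counting 1s in 011100010010000001

6


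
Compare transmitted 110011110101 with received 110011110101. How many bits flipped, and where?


XOR: 000000000000

0 errors (received matches sent)


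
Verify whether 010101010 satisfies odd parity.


Number of 1s: 4

No, parity error (4 ones)


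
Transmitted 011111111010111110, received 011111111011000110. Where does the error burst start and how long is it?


XOR: 000000000001111000

Burst at position 11, length 4


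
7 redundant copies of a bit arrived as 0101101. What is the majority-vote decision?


Ones: 4 out of 7
Threshold: 4

1 (4/7 voted 1)


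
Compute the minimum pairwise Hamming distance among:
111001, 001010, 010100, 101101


Comparing all pairs, minimum distance: 2
Can detect 1 errors, correct 0 errors

2


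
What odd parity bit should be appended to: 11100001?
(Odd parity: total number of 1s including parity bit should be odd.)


Number of 1s in data: 4
Parity bit: 1

1


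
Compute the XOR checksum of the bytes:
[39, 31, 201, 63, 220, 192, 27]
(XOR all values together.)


XOR chain: 39 ^ 31 ^ 201 ^ 63 ^ 220 ^ 192 ^ 27 = 201

201


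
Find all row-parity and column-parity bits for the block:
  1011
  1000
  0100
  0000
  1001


Row parities: 11100
Column parities: 1110

Row P: 11100, Col P: 1110, Corner: 1


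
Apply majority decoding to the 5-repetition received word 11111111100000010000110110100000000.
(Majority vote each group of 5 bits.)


Groups: 11111, 11110, 00000, 10000, 11011, 01000, 00000
Majority votes: 1100100

1100100


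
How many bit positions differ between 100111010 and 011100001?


XOR: 111011011
Count of 1s: 7

7


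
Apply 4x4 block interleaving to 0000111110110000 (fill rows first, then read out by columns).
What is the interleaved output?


Matrix:
  0000
  1111
  1011
  0000
Read columns: 0110010001100110

0110010001100110


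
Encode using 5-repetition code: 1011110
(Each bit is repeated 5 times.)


Each bit -> 5 copies

11111000001111111111111111111100000


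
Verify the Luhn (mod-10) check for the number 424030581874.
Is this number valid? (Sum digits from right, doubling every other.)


Luhn sum = 52
52 mod 10 = 2

Invalid (Luhn sum mod 10 = 2)


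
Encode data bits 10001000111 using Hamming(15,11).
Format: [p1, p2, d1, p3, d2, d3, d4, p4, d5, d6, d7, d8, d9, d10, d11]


Parity bits: p1=0, p2=1, p3=1, p4=0

011100001000111


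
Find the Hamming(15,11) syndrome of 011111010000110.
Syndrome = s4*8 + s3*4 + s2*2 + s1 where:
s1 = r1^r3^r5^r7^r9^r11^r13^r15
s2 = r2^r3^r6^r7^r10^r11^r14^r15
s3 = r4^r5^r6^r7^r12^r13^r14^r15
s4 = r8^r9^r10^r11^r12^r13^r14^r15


s1=1, s2=0, s3=1, s4=1

Syndrome = 13 (error at position 13)


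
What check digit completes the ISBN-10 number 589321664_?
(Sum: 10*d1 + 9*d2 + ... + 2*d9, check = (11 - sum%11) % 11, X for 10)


Weighted sum: 282
282 mod 11 = 7

Check digit: 4


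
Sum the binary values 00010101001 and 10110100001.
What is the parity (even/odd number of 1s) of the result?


00010101001 = 169
10110100001 = 1441
Sum = 1610 = 11001001010
1s count = 5

odd parity (5 ones in 11001001010)


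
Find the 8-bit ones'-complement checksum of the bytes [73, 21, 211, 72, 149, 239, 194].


Sum = 959 mod 256 = 191
Complement = 64

64


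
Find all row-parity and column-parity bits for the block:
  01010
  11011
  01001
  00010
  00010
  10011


Row parities: 000111
Column parities: 01011

Row P: 000111, Col P: 01011, Corner: 1


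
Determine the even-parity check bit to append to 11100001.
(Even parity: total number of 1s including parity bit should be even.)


Number of 1s in data: 4
Parity bit: 0

0


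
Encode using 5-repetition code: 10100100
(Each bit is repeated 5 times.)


Each bit -> 5 copies

1111100000111110000000000111110000000000


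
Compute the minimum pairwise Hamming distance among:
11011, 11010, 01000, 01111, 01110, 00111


Comparing all pairs, minimum distance: 1
Can detect 0 errors, correct 0 errors

1


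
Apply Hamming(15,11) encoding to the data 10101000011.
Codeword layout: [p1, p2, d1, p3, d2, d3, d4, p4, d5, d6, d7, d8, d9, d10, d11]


Parity bits: p1=1, p2=0, p3=1, p4=1

101101011000011


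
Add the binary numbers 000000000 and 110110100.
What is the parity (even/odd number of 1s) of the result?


000000000 = 0
110110100 = 436
Sum = 436 = 110110100
1s count = 5

odd parity (5 ones in 110110100)


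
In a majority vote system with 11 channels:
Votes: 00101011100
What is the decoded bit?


Ones: 5 out of 11
Threshold: 6

0 (5/11 voted 1)


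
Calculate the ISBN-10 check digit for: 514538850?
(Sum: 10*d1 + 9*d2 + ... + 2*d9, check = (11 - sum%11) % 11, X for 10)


Weighted sum: 231
231 mod 11 = 0

Check digit: 0


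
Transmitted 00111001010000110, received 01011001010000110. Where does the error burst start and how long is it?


XOR: 01100000000000000

Burst at position 1, length 2


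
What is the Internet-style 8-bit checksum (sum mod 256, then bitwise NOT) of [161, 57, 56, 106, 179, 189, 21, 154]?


Sum = 923 mod 256 = 155
Complement = 100

100


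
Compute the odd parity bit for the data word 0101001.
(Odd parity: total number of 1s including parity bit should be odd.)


Number of 1s in data: 3
Parity bit: 0

0


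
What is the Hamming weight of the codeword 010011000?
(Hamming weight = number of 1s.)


Counting 1s in 010011000

3


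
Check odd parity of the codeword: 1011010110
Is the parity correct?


Number of 1s: 6

No, parity error (6 ones)


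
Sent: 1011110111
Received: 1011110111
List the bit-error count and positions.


XOR: 0000000000

0 errors (received matches sent)


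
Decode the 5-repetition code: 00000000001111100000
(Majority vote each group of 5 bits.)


Groups: 00000, 00000, 11111, 00000
Majority votes: 0010

0010


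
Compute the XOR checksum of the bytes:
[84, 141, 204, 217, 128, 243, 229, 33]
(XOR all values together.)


XOR chain: 84 ^ 141 ^ 204 ^ 217 ^ 128 ^ 243 ^ 229 ^ 33 = 123

123


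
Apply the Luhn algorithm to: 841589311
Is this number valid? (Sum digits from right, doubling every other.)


Luhn sum = 41
41 mod 10 = 1

Invalid (Luhn sum mod 10 = 1)


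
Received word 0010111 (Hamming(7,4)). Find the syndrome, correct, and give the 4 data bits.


Syndrome = 7: error at position 7

Data: 1110 (corrected bit 7)


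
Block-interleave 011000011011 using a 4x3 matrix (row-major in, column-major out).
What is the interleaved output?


Matrix:
  011
  000
  011
  011
Read columns: 000010111011

000010111011


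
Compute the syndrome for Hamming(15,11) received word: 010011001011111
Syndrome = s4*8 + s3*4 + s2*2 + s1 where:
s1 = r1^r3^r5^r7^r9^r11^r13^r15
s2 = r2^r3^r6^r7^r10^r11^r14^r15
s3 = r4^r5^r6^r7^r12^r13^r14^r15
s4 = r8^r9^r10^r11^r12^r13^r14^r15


s1=1, s2=1, s3=0, s4=0

Syndrome = 3 (error at position 3)


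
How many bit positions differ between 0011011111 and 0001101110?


XOR: 0010110001
Count of 1s: 4

4


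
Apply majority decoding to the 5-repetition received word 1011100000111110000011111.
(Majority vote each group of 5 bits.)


Groups: 10111, 00000, 11111, 00000, 11111
Majority votes: 10101

10101


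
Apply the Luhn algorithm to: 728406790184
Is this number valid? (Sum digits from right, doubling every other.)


Luhn sum = 50
50 mod 10 = 0

Valid (Luhn sum mod 10 = 0)


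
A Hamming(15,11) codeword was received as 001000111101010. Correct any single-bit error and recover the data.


Syndrome = 13: error at position 13

Data: 10011101110 (corrected bit 13)


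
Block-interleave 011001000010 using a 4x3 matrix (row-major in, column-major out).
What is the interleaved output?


Matrix:
  011
  001
  000
  010
Read columns: 000010011100

000010011100


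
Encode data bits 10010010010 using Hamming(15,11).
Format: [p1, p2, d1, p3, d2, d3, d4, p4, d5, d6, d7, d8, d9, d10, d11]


Parity bits: p1=1, p2=0, p3=0, p4=0

101000100010010


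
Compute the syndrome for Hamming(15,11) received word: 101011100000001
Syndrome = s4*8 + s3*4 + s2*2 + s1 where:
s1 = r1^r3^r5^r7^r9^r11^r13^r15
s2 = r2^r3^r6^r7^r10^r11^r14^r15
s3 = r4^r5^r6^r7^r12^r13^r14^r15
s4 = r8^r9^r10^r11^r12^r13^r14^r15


s1=1, s2=0, s3=0, s4=1

Syndrome = 9 (error at position 9)


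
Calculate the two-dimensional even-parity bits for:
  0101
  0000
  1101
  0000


Row parities: 0010
Column parities: 1000

Row P: 0010, Col P: 1000, Corner: 1


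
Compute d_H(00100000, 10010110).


XOR: 10110110
Count of 1s: 5

5


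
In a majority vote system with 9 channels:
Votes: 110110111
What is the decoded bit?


Ones: 7 out of 9
Threshold: 5

1 (7/9 voted 1)


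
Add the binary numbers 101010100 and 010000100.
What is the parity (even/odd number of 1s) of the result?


101010100 = 340
010000100 = 132
Sum = 472 = 111011000
1s count = 5

odd parity (5 ones in 111011000)


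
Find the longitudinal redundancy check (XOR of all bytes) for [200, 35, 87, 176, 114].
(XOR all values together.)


XOR chain: 200 ^ 35 ^ 87 ^ 176 ^ 114 = 126

126


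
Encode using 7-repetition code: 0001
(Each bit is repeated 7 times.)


Each bit -> 7 copies

0000000000000000000001111111


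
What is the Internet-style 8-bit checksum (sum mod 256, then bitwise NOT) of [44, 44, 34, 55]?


Sum = 177 mod 256 = 177
Complement = 78

78


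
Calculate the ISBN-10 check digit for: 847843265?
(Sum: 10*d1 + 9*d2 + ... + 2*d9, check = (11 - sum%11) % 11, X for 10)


Weighted sum: 303
303 mod 11 = 6

Check digit: 5


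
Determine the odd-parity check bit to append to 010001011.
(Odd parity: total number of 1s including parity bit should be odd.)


Number of 1s in data: 4
Parity bit: 1

1


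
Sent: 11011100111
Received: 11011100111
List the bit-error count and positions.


XOR: 00000000000

0 errors (received matches sent)


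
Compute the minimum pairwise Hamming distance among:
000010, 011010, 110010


Comparing all pairs, minimum distance: 2
Can detect 1 errors, correct 0 errors

2


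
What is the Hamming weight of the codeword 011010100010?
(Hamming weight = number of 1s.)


Counting 1s in 011010100010

5


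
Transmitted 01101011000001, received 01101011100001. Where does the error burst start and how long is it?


XOR: 00000000100000

Burst at position 8, length 1


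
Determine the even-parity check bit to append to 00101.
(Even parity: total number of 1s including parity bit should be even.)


Number of 1s in data: 2
Parity bit: 0

0


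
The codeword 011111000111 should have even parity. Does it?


Number of 1s: 8

Yes, parity is correct (8 ones)


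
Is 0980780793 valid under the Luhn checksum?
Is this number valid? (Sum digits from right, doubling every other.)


Luhn sum = 48
48 mod 10 = 8

Invalid (Luhn sum mod 10 = 8)


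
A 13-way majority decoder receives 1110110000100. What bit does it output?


Ones: 6 out of 13
Threshold: 7

0 (6/13 voted 1)


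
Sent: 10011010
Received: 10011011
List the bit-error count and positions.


XOR: 00000001

1 error(s) at position(s): 7


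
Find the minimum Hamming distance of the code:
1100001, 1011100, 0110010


Comparing all pairs, minimum distance: 4
Can detect 3 errors, correct 1 errors

4


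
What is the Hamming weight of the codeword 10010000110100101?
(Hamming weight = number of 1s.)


Counting 1s in 10010000110100101

7


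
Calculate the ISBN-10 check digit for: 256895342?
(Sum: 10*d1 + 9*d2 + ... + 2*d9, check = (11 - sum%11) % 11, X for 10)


Weighted sum: 276
276 mod 11 = 1

Check digit: X


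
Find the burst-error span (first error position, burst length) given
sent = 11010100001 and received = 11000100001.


XOR: 00010000000

Burst at position 3, length 1


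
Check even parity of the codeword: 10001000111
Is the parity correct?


Number of 1s: 5

No, parity error (5 ones)


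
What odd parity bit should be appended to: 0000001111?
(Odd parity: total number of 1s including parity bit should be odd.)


Number of 1s in data: 4
Parity bit: 1

1


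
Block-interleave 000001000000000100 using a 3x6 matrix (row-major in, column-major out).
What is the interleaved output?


Matrix:
  000001
  000000
  000100
Read columns: 000000000001000100

000000000001000100


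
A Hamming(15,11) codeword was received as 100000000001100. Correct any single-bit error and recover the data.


Syndrome = 0: no error detected

Data: 00000001100 (no errors)


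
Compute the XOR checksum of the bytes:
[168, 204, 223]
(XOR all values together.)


XOR chain: 168 ^ 204 ^ 223 = 187

187


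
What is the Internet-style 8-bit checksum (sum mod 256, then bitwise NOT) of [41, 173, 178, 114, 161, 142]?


Sum = 809 mod 256 = 41
Complement = 214

214


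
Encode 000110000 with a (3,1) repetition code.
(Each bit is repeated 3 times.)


Each bit -> 3 copies

000000000111111000000000000


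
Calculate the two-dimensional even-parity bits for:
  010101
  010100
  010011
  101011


Row parities: 1010
Column parities: 111001

Row P: 1010, Col P: 111001, Corner: 0


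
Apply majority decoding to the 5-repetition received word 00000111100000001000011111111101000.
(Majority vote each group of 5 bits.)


Groups: 00000, 11110, 00000, 01000, 01111, 11111, 01000
Majority votes: 0100110

0100110


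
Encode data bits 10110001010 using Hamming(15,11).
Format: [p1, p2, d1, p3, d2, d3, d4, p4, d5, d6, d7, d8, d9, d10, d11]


Parity bits: p1=0, p2=0, p3=0, p4=0

001001100001010


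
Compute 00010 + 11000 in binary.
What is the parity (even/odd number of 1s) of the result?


00010 = 2
11000 = 24
Sum = 26 = 11010
1s count = 3

odd parity (3 ones in 11010)


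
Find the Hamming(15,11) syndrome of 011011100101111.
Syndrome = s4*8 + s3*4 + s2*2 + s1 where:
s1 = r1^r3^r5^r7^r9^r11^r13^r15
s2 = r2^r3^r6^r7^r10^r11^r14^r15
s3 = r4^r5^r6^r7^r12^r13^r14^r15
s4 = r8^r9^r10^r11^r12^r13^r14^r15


s1=1, s2=1, s3=1, s4=1

Syndrome = 15 (error at position 15)


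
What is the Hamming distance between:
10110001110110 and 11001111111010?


XOR: 01111110001100
Count of 1s: 8

8


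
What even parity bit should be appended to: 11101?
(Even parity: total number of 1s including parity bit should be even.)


Number of 1s in data: 4
Parity bit: 0

0


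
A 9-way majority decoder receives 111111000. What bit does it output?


Ones: 6 out of 9
Threshold: 5

1 (6/9 voted 1)


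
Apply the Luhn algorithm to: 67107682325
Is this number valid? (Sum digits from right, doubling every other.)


Luhn sum = 46
46 mod 10 = 6

Invalid (Luhn sum mod 10 = 6)


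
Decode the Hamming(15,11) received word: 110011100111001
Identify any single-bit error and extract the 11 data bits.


Syndrome = 5: error at position 5

Data: 00110111001 (corrected bit 5)


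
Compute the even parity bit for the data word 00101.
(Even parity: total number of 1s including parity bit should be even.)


Number of 1s in data: 2
Parity bit: 0

0


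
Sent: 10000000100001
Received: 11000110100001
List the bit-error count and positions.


XOR: 01000110000000

3 error(s) at position(s): 1, 5, 6


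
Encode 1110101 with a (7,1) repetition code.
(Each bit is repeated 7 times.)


Each bit -> 7 copies

1111111111111111111110000000111111100000001111111


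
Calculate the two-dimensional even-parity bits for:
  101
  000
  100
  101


Row parities: 0010
Column parities: 100

Row P: 0010, Col P: 100, Corner: 1


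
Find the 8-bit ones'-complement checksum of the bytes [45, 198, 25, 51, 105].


Sum = 424 mod 256 = 168
Complement = 87

87


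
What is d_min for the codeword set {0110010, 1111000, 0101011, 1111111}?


Comparing all pairs, minimum distance: 3
Can detect 2 errors, correct 1 errors

3


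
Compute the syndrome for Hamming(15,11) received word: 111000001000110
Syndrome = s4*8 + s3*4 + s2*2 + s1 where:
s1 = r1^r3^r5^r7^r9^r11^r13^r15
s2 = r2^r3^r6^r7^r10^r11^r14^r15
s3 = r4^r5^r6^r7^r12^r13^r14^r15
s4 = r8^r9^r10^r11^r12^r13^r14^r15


s1=0, s2=1, s3=0, s4=1

Syndrome = 10 (error at position 10)


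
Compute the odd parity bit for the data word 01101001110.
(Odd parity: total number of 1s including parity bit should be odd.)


Number of 1s in data: 6
Parity bit: 1

1


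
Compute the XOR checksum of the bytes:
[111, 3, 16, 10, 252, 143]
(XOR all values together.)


XOR chain: 111 ^ 3 ^ 16 ^ 10 ^ 252 ^ 143 = 5

5


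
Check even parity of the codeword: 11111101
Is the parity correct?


Number of 1s: 7

No, parity error (7 ones)


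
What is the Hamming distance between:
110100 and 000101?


XOR: 110001
Count of 1s: 3

3


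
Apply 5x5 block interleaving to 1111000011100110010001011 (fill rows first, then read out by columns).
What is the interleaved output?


Matrix:
  11110
  00011
  10011
  00100
  01011
Read columns: 1010010001100101110101101

1010010001100101110101101


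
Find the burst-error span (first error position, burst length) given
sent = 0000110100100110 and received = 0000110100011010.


XOR: 0000000000111100

Burst at position 10, length 4


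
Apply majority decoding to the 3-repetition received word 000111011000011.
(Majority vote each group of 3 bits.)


Groups: 000, 111, 011, 000, 011
Majority votes: 01101

01101


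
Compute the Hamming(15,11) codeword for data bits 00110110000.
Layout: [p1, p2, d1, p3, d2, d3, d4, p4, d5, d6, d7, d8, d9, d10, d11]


Parity bits: p1=0, p2=0, p3=0, p4=0

000001100110000


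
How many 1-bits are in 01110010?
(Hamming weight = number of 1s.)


Counting 1s in 01110010

4


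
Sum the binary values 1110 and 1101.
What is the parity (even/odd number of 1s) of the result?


1110 = 14
1101 = 13
Sum = 27 = 11011
1s count = 4

even parity (4 ones in 11011)


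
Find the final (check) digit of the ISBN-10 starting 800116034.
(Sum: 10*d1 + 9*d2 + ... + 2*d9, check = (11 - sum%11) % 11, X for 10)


Weighted sum: 140
140 mod 11 = 8

Check digit: 3


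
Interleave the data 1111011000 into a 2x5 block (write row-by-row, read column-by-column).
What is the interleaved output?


Matrix:
  11110
  11000
Read columns: 1111101000

1111101000


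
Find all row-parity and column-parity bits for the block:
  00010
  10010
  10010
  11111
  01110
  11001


Row parities: 100111
Column parities: 01010

Row P: 100111, Col P: 01010, Corner: 0


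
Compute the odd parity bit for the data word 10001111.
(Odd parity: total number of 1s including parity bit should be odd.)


Number of 1s in data: 5
Parity bit: 0

0


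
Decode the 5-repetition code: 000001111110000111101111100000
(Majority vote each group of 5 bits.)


Groups: 00000, 11111, 10000, 11110, 11111, 00000
Majority votes: 010110

010110


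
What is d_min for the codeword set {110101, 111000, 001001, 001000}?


Comparing all pairs, minimum distance: 1
Can detect 0 errors, correct 0 errors

1


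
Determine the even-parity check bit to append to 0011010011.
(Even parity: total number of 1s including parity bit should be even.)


Number of 1s in data: 5
Parity bit: 1

1


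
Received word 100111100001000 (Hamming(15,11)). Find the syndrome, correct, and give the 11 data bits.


Syndrome = 13: error at position 13

Data: 01110001100 (corrected bit 13)


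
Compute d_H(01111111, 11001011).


XOR: 10110100
Count of 1s: 4

4


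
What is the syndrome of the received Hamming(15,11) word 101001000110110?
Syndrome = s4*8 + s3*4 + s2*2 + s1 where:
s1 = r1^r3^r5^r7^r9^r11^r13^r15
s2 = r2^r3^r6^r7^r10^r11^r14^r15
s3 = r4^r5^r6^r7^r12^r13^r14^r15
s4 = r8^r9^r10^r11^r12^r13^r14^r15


s1=0, s2=1, s3=1, s4=0

Syndrome = 6 (error at position 6)


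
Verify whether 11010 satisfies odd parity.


Number of 1s: 3

Yes, parity is correct (3 ones)


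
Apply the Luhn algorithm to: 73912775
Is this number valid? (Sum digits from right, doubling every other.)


Luhn sum = 39
39 mod 10 = 9

Invalid (Luhn sum mod 10 = 9)


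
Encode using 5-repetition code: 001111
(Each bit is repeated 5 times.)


Each bit -> 5 copies

000000000011111111111111111111


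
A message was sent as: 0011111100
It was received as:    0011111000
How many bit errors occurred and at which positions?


XOR: 0000000100

1 error(s) at position(s): 7


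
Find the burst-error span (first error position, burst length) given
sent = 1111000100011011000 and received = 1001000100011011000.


XOR: 0110000000000000000

Burst at position 1, length 2


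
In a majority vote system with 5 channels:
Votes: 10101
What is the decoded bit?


Ones: 3 out of 5
Threshold: 3

1 (3/5 voted 1)
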